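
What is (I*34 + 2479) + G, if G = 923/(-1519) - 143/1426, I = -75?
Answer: -5010519/69874 ≈ -71.708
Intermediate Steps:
G = -49465/69874 (G = 923*(-1/1519) - 143*1/1426 = -923/1519 - 143/1426 = -49465/69874 ≈ -0.70792)
(I*34 + 2479) + G = (-75*34 + 2479) - 49465/69874 = (-2550 + 2479) - 49465/69874 = -71 - 49465/69874 = -5010519/69874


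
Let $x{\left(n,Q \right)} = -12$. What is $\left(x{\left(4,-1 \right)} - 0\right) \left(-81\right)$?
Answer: $972$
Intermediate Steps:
$\left(x{\left(4,-1 \right)} - 0\right) \left(-81\right) = \left(-12 - 0\right) \left(-81\right) = \left(-12 + \left(-57 + 57\right)\right) \left(-81\right) = \left(-12 + 0\right) \left(-81\right) = \left(-12\right) \left(-81\right) = 972$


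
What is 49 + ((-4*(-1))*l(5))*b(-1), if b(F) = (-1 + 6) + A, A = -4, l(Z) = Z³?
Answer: 549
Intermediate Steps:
b(F) = 1 (b(F) = (-1 + 6) - 4 = 5 - 4 = 1)
49 + ((-4*(-1))*l(5))*b(-1) = 49 + (-4*(-1)*5³)*1 = 49 + (4*125)*1 = 49 + 500*1 = 49 + 500 = 549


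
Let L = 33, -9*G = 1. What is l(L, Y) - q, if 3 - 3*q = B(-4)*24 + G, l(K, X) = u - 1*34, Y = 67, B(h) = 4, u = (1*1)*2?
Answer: -28/27 ≈ -1.0370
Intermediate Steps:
u = 2 (u = 1*2 = 2)
G = -1/9 (G = -1/9*1 = -1/9 ≈ -0.11111)
l(K, X) = -32 (l(K, X) = 2 - 1*34 = 2 - 34 = -32)
q = -836/27 (q = 1 - (4*24 - 1/9)/3 = 1 - (96 - 1/9)/3 = 1 - 1/3*863/9 = 1 - 863/27 = -836/27 ≈ -30.963)
l(L, Y) - q = -32 - 1*(-836/27) = -32 + 836/27 = -28/27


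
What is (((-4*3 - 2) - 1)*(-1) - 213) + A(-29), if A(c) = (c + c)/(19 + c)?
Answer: -961/5 ≈ -192.20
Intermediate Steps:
A(c) = 2*c/(19 + c) (A(c) = (2*c)/(19 + c) = 2*c/(19 + c))
(((-4*3 - 2) - 1)*(-1) - 213) + A(-29) = (((-4*3 - 2) - 1)*(-1) - 213) + 2*(-29)/(19 - 29) = (((-12 - 2) - 1)*(-1) - 213) + 2*(-29)/(-10) = ((-14 - 1)*(-1) - 213) + 2*(-29)*(-1/10) = (-15*(-1) - 213) + 29/5 = (15 - 213) + 29/5 = -198 + 29/5 = -961/5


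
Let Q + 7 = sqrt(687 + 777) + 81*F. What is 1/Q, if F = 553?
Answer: 22393/1002892166 - sqrt(366)/1002892166 ≈ 2.2309e-5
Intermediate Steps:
Q = 44786 + 2*sqrt(366) (Q = -7 + (sqrt(687 + 777) + 81*553) = -7 + (sqrt(1464) + 44793) = -7 + (2*sqrt(366) + 44793) = -7 + (44793 + 2*sqrt(366)) = 44786 + 2*sqrt(366) ≈ 44824.)
1/Q = 1/(44786 + 2*sqrt(366))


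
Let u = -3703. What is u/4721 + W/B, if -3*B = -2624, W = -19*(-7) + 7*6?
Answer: -7238147/12387904 ≈ -0.58429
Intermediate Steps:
W = 175 (W = 133 + 42 = 175)
B = 2624/3 (B = -⅓*(-2624) = 2624/3 ≈ 874.67)
u/4721 + W/B = -3703/4721 + 175/(2624/3) = -3703*1/4721 + 175*(3/2624) = -3703/4721 + 525/2624 = -7238147/12387904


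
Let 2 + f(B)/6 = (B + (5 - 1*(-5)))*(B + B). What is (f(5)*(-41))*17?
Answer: -618936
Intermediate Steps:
f(B) = -12 + 12*B*(10 + B) (f(B) = -12 + 6*((B + (5 - 1*(-5)))*(B + B)) = -12 + 6*((B + (5 + 5))*(2*B)) = -12 + 6*((B + 10)*(2*B)) = -12 + 6*((10 + B)*(2*B)) = -12 + 6*(2*B*(10 + B)) = -12 + 12*B*(10 + B))
(f(5)*(-41))*17 = ((-12 + 12*5² + 120*5)*(-41))*17 = ((-12 + 12*25 + 600)*(-41))*17 = ((-12 + 300 + 600)*(-41))*17 = (888*(-41))*17 = -36408*17 = -618936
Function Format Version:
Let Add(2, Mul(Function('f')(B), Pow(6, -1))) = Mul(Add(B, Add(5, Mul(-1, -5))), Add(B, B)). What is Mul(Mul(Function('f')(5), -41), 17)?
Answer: -618936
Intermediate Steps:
Function('f')(B) = Add(-12, Mul(12, B, Add(10, B))) (Function('f')(B) = Add(-12, Mul(6, Mul(Add(B, Add(5, Mul(-1, -5))), Add(B, B)))) = Add(-12, Mul(6, Mul(Add(B, Add(5, 5)), Mul(2, B)))) = Add(-12, Mul(6, Mul(Add(B, 10), Mul(2, B)))) = Add(-12, Mul(6, Mul(Add(10, B), Mul(2, B)))) = Add(-12, Mul(6, Mul(2, B, Add(10, B)))) = Add(-12, Mul(12, B, Add(10, B))))
Mul(Mul(Function('f')(5), -41), 17) = Mul(Mul(Add(-12, Mul(12, Pow(5, 2)), Mul(120, 5)), -41), 17) = Mul(Mul(Add(-12, Mul(12, 25), 600), -41), 17) = Mul(Mul(Add(-12, 300, 600), -41), 17) = Mul(Mul(888, -41), 17) = Mul(-36408, 17) = -618936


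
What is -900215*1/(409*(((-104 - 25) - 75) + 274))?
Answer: -180043/5726 ≈ -31.443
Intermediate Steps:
-900215*1/(409*(((-104 - 25) - 75) + 274)) = -900215*1/(409*((-129 - 75) + 274)) = -900215*1/(409*(-204 + 274)) = -900215/(409*70) = -900215/28630 = -900215*1/28630 = -180043/5726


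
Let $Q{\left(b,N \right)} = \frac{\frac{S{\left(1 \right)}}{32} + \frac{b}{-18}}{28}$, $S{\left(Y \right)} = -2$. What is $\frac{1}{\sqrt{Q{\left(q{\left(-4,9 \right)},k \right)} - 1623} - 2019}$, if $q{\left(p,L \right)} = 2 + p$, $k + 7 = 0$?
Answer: $- \frac{1162944}{2348918783} - \frac{24 i \sqrt{934847}}{2348918783} \approx -0.0004951 - 9.879 \cdot 10^{-6} i$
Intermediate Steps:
$k = -7$ ($k = -7 + 0 = -7$)
$Q{\left(b,N \right)} = - \frac{1}{448} - \frac{b}{504}$ ($Q{\left(b,N \right)} = \frac{- \frac{2}{32} + \frac{b}{-18}}{28} = \left(\left(-2\right) \frac{1}{32} + b \left(- \frac{1}{18}\right)\right) \frac{1}{28} = \left(- \frac{1}{16} - \frac{b}{18}\right) \frac{1}{28} = - \frac{1}{448} - \frac{b}{504}$)
$\frac{1}{\sqrt{Q{\left(q{\left(-4,9 \right)},k \right)} - 1623} - 2019} = \frac{1}{\sqrt{\left(- \frac{1}{448} - \frac{2 - 4}{504}\right) - 1623} - 2019} = \frac{1}{\sqrt{\left(- \frac{1}{448} - - \frac{1}{252}\right) - 1623} - 2019} = \frac{1}{\sqrt{\left(- \frac{1}{448} + \frac{1}{252}\right) - 1623} - 2019} = \frac{1}{\sqrt{\frac{1}{576} - 1623} - 2019} = \frac{1}{\sqrt{- \frac{934847}{576}} - 2019} = \frac{1}{\frac{i \sqrt{934847}}{24} - 2019} = \frac{1}{-2019 + \frac{i \sqrt{934847}}{24}}$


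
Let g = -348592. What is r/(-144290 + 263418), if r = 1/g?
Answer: -1/41527067776 ≈ -2.4081e-11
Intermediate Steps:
r = -1/348592 (r = 1/(-348592) = -1/348592 ≈ -2.8687e-6)
r/(-144290 + 263418) = -1/(348592*(-144290 + 263418)) = -1/348592/119128 = -1/348592*1/119128 = -1/41527067776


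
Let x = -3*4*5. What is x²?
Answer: 3600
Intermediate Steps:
x = -60 (x = -12*5 = -60)
x² = (-60)² = 3600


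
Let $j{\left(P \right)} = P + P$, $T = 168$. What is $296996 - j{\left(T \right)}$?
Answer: $296660$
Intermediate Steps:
$j{\left(P \right)} = 2 P$
$296996 - j{\left(T \right)} = 296996 - 2 \cdot 168 = 296996 - 336 = 296660$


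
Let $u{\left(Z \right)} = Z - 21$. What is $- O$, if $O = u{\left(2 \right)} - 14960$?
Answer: $14979$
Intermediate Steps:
$u{\left(Z \right)} = -21 + Z$ ($u{\left(Z \right)} = Z - 21 = -21 + Z$)
$O = -14979$ ($O = \left(-21 + 2\right) - 14960 = -19 - 14960 = -14979$)
$- O = \left(-1\right) \left(-14979\right) = 14979$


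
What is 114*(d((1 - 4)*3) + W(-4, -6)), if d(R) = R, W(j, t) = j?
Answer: -1482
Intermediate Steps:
114*(d((1 - 4)*3) + W(-4, -6)) = 114*((1 - 4)*3 - 4) = 114*(-3*3 - 4) = 114*(-9 - 4) = 114*(-13) = -1482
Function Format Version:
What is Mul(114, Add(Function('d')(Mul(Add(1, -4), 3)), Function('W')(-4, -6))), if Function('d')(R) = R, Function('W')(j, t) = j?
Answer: -1482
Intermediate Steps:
Mul(114, Add(Function('d')(Mul(Add(1, -4), 3)), Function('W')(-4, -6))) = Mul(114, Add(Mul(Add(1, -4), 3), -4)) = Mul(114, Add(Mul(-3, 3), -4)) = Mul(114, Add(-9, -4)) = Mul(114, -13) = -1482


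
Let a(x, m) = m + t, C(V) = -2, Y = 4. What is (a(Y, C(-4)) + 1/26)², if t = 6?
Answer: 11025/676 ≈ 16.309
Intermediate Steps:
a(x, m) = 6 + m (a(x, m) = m + 6 = 6 + m)
(a(Y, C(-4)) + 1/26)² = ((6 - 2) + 1/26)² = (4 + 1/26)² = (105/26)² = 11025/676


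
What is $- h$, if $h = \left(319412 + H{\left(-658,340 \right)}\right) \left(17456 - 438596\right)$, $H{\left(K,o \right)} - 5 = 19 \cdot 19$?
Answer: $134671306920$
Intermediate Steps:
$H{\left(K,o \right)} = 366$ ($H{\left(K,o \right)} = 5 + 19 \cdot 19 = 5 + 361 = 366$)
$h = -134671306920$ ($h = \left(319412 + 366\right) \left(17456 - 438596\right) = 319778 \left(-421140\right) = -134671306920$)
$- h = \left(-1\right) \left(-134671306920\right) = 134671306920$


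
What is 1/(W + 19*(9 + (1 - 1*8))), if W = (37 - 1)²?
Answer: 1/1334 ≈ 0.00074963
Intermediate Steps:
W = 1296 (W = 36² = 1296)
1/(W + 19*(9 + (1 - 1*8))) = 1/(1296 + 19*(9 + (1 - 1*8))) = 1/(1296 + 19*(9 + (1 - 8))) = 1/(1296 + 19*(9 - 7)) = 1/(1296 + 19*2) = 1/(1296 + 38) = 1/1334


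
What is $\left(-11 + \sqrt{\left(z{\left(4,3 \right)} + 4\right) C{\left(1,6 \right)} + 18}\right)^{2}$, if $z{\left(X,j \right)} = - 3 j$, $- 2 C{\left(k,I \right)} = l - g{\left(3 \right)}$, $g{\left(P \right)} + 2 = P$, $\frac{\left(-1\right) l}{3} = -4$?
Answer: $\frac{\left(22 - \sqrt{182}\right)^{2}}{4} \approx 18.102$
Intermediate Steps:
$l = 12$ ($l = \left(-3\right) \left(-4\right) = 12$)
$g{\left(P \right)} = -2 + P$
$C{\left(k,I \right)} = - \frac{11}{2}$ ($C{\left(k,I \right)} = - \frac{12 - \left(-2 + 3\right)}{2} = - \frac{12 - 1}{2} = \left(- \frac{1}{2}\right) 11 = - \frac{11}{2}$)
$\left(-11 + \sqrt{\left(z{\left(4,3 \right)} + 4\right) C{\left(1,6 \right)} + 18}\right)^{2} = \left(-11 + \sqrt{\left(\left(-3\right) 3 + 4\right) \left(- \frac{11}{2}\right) + 18}\right)^{2} = \left(-11 + \sqrt{\left(-9 + 4\right) \left(- \frac{11}{2}\right) + 18}\right)^{2} = \left(-11 + \sqrt{\left(-5\right) \left(- \frac{11}{2}\right) + 18}\right)^{2} = \left(-11 + \sqrt{\frac{55}{2} + 18}\right)^{2} = \left(-11 + \sqrt{\frac{91}{2}}\right)^{2} = \left(-11 + \frac{\sqrt{182}}{2}\right)^{2}$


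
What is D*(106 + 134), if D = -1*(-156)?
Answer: 37440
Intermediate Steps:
D = 156
D*(106 + 134) = 156*(106 + 134) = 156*240 = 37440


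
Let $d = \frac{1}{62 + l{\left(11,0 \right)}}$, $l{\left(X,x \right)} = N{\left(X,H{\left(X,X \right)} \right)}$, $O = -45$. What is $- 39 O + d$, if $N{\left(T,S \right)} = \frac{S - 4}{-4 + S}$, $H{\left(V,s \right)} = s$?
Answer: $\frac{110566}{63} \approx 1755.0$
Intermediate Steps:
$N{\left(T,S \right)} = 1$ ($N{\left(T,S \right)} = \frac{-4 + S}{-4 + S} = 1$)
$l{\left(X,x \right)} = 1$
$d = \frac{1}{63}$ ($d = \frac{1}{62 + 1} = \frac{1}{63} \approx 0.015873$)
$- 39 O + d = \left(-39\right) \left(-45\right) + \frac{1}{63} = 1755 + \frac{1}{63} = \frac{110566}{63}$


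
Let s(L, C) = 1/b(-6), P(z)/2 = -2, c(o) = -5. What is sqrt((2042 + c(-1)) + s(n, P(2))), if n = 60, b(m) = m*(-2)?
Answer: sqrt(73335)/6 ≈ 45.134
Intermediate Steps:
b(m) = -2*m
P(z) = -4 (P(z) = 2*(-2) = -4)
s(L, C) = 1/12 (s(L, C) = 1/(-2*(-6)) = 1/12)
sqrt((2042 + c(-1)) + s(n, P(2))) = sqrt((2042 - 5) + 1/12) = sqrt(2037 + 1/12) = sqrt(24445/12) = sqrt(73335)/6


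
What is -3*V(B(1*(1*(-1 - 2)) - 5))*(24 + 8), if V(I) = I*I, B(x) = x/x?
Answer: -96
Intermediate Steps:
B(x) = 1
V(I) = I**2
-3*V(B(1*(1*(-1 - 2)) - 5))*(24 + 8) = -3*1**2*(24 + 8) = -3*32 = -96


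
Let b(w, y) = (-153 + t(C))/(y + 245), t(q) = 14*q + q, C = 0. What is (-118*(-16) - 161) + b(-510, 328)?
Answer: 329806/191 ≈ 1726.7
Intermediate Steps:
t(q) = 15*q
b(w, y) = -153/(245 + y) (b(w, y) = (-153 + 15*0)/(y + 245) = (-153 + 0)/(245 + y) = -153/(245 + y))
(-118*(-16) - 161) + b(-510, 328) = (-118*(-16) - 161) - 153/(245 + 328) = (1888 - 161) - 153/573 = 1727 - 153*1/573 = 1727 - 51/191 = 329806/191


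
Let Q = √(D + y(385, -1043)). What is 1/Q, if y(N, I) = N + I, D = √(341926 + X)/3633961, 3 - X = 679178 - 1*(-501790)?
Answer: 29*√4321/√(-2391146338 + I*√839039) ≈ 7.4669e-9 - 0.038984*I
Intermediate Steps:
X = -1180965 (X = 3 - (679178 - 1*(-501790)) = 3 - (679178 + 501790) = 3 - 1*1180968 = 3 - 1180968 = -1180965)
D = I*√839039/3633961 (D = √(341926 - 1180965)/3633961 = √(-839039)*(1/3633961) = (I*√839039)*(1/3633961) = I*√839039/3633961 ≈ 0.00025206*I)
y(N, I) = I + N
Q = √(-658 + I*√839039/3633961) (Q = √(I*√839039/3633961 + (-1043 + 385)) = √(I*√839039/3633961 - 658) = √(-658 + I*√839039/3633961) ≈ 0.e-5 + 25.652*I)
1/Q = 1/(√(-10332143326498 + 4321*I*√839039)/125309) = 125309/√(-10332143326498 + 4321*I*√839039)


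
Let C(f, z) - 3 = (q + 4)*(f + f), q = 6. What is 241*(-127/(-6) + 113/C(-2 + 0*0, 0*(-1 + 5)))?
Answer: 969061/222 ≈ 4365.1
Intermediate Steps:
C(f, z) = 3 + 20*f (C(f, z) = 3 + (6 + 4)*(f + f) = 3 + 10*(2*f) = 3 + 20*f)
241*(-127/(-6) + 113/C(-2 + 0*0, 0*(-1 + 5))) = 241*(-127/(-6) + 113/(3 + 20*(-2 + 0*0))) = 241*(-127*(-⅙) + 113/(3 + 20*(-2 + 0))) = 241*(127/6 + 113/(3 + 20*(-2))) = 241*(127/6 + 113/(3 - 40)) = 241*(127/6 + 113/(-37)) = 241*(127/6 + 113*(-1/37)) = 241*(127/6 - 113/37) = 241*(4021/222) = 969061/222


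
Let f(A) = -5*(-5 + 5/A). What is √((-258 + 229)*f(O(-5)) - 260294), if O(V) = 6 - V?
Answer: 2*I*√7893831/11 ≈ 510.84*I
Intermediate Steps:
f(A) = 25 - 25/A
√((-258 + 229)*f(O(-5)) - 260294) = √((-258 + 229)*(25 - 25/(6 - 1*(-5))) - 260294) = √(-29*(25 - 25/(6 + 5)) - 260294) = √(-29*(25 - 25/11) - 260294) = √(-29*250/11 - 260294) = √(-7250/11 - 260294) = √(-2870484/11) = 2*I*√7893831/11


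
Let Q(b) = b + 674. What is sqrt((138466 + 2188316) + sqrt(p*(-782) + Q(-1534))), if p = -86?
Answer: sqrt(2326782 + 2*sqrt(16598)) ≈ 1525.5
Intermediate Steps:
Q(b) = 674 + b
sqrt((138466 + 2188316) + sqrt(p*(-782) + Q(-1534))) = sqrt((138466 + 2188316) + sqrt(-86*(-782) + (674 - 1534))) = sqrt(2326782 + sqrt(67252 - 860)) = sqrt(2326782 + sqrt(66392)) = sqrt(2326782 + 2*sqrt(16598))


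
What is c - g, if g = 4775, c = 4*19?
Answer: -4699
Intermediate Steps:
c = 76
c - g = 76 - 1*4775 = 76 - 4775 = -4699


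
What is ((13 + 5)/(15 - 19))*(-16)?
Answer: 72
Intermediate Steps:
((13 + 5)/(15 - 19))*(-16) = (18/(-4))*(-16) = (18*(-¼))*(-16) = -9/2*(-16) = 72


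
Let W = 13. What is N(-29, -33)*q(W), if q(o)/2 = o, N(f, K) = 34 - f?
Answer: 1638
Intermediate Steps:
q(o) = 2*o
N(-29, -33)*q(W) = (34 - 1*(-29))*(2*13) = (34 + 29)*26 = 63*26 = 1638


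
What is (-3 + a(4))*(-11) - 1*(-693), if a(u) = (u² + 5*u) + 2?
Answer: 308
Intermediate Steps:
a(u) = 2 + u² + 5*u
(-3 + a(4))*(-11) - 1*(-693) = (-3 + (2 + 4² + 5*4))*(-11) - 1*(-693) = (-3 + (2 + 16 + 20))*(-11) + 693 = (-3 + 38)*(-11) + 693 = 35*(-11) + 693 = -385 + 693 = 308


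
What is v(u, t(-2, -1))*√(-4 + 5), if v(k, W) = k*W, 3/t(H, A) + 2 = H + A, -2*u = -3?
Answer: -9/10 ≈ -0.90000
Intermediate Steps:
u = 3/2 (u = -½*(-3) = 3/2 ≈ 1.5000)
t(H, A) = 3/(-2 + A + H) (t(H, A) = 3/(-2 + (H + A)) = 3/(-2 + (A + H)) = 3/(-2 + A + H))
v(k, W) = W*k
v(u, t(-2, -1))*√(-4 + 5) = ((3/(-2 - 1 - 2))*(3/2))*√(-4 + 5) = ((3/(-5))*(3/2))*√1 = ((3*(-⅕))*(3/2))*1 = -⅗*3/2*1 = -9/10*1 = -9/10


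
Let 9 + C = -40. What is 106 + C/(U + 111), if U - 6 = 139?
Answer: 27087/256 ≈ 105.81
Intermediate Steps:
C = -49 (C = -9 - 40 = -49)
U = 145 (U = 6 + 139 = 145)
106 + C/(U + 111) = 106 - 49/(145 + 111) = 106 - 49/256 = 27087/256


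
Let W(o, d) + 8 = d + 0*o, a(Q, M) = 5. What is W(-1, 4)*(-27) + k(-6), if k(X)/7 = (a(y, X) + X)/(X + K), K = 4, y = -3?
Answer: 223/2 ≈ 111.50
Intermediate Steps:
k(X) = 7*(5 + X)/(4 + X) (k(X) = 7*((5 + X)/(X + 4)) = 7*((5 + X)/(4 + X)) = 7*(5 + X)/(4 + X))
W(o, d) = -8 + d (W(o, d) = -8 + (d + 0*o) = -8 + (d + 0) = -8 + d)
W(-1, 4)*(-27) + k(-6) = (-8 + 4)*(-27) + 7*(5 - 6)/(4 - 6) = -4*(-27) + 7*(-1)/(-2) = 108 + 7*(-½)*(-1) = 108 + 7/2 = 223/2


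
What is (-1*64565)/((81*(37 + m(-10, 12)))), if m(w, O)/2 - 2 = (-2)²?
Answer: -64565/3969 ≈ -16.267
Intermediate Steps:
m(w, O) = 12 (m(w, O) = 4 + 2*(-2)² = 4 + 2*4 = 4 + 8 = 12)
(-1*64565)/((81*(37 + m(-10, 12)))) = (-1*64565)/((81*(37 + 12))) = -64565/(81*49) = -64565/3969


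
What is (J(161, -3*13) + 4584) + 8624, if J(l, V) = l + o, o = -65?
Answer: 13304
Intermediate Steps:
J(l, V) = -65 + l (J(l, V) = l - 65 = -65 + l)
(J(161, -3*13) + 4584) + 8624 = ((-65 + 161) + 4584) + 8624 = (96 + 4584) + 8624 = 4680 + 8624 = 13304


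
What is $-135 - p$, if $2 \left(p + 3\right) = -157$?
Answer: $- \frac{107}{2} \approx -53.5$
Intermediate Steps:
$p = - \frac{163}{2}$ ($p = -3 + \frac{1}{2} \left(-157\right) = -3 - \frac{157}{2} = - \frac{163}{2} \approx -81.5$)
$-135 - p = -135 - - \frac{163}{2} = -135 + \frac{163}{2} = - \frac{107}{2}$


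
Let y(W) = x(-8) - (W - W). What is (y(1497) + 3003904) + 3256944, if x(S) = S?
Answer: 6260840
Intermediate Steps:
y(W) = -8 (y(W) = -8 - (W - W) = -8 - 1*0 = -8 + 0 = -8)
(y(1497) + 3003904) + 3256944 = (-8 + 3003904) + 3256944 = 3003896 + 3256944 = 6260840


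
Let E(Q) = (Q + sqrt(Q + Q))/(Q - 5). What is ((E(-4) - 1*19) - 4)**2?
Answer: 41201/81 + 812*I*sqrt(2)/81 ≈ 508.65 + 14.177*I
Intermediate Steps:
E(Q) = (Q + sqrt(2)*sqrt(Q))/(-5 + Q) (E(Q) = (Q + sqrt(2*Q))/(-5 + Q) = (Q + sqrt(2)*sqrt(Q))/(-5 + Q))
((E(-4) - 1*19) - 4)**2 = (((-4 + sqrt(2)*sqrt(-4))/(-5 - 4) - 1*19) - 4)**2 = (((-4 + sqrt(2)*(2*I))/(-9) - 19) - 4)**2 = ((-(-4 + 2*I*sqrt(2))/9 - 19) - 4)**2 = (((4/9 - 2*I*sqrt(2)/9) - 19) - 4)**2 = ((-167/9 - 2*I*sqrt(2)/9) - 4)**2 = (-203/9 - 2*I*sqrt(2)/9)**2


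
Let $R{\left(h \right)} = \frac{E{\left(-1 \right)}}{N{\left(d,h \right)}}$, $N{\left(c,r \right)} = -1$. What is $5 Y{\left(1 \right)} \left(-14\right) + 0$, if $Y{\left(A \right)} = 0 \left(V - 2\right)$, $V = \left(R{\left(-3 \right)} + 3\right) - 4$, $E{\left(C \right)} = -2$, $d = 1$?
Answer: $0$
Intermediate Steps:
$R{\left(h \right)} = 2$ ($R{\left(h \right)} = - \frac{2}{-1} = \left(-2\right) \left(-1\right) = 2$)
$V = 1$ ($V = \left(2 + 3\right) - 4 = 5 - 4 = 1$)
$Y{\left(A \right)} = 0$ ($Y{\left(A \right)} = 0 \left(1 - 2\right) = 0 \left(-1\right) = 0$)
$5 Y{\left(1 \right)} \left(-14\right) + 0 = 5 \cdot 0 \left(-14\right) + 0 = 0 \left(-14\right) + 0 = 0 + 0 = 0$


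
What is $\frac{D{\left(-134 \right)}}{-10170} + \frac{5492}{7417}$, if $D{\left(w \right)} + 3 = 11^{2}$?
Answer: $\frac{27489217}{37715445} \approx 0.72886$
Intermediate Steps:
$D{\left(w \right)} = 118$ ($D{\left(w \right)} = -3 + 11^{2} = -3 + 121 = 118$)
$\frac{D{\left(-134 \right)}}{-10170} + \frac{5492}{7417} = \frac{118}{-10170} + \frac{5492}{7417} = 118 \left(- \frac{1}{10170}\right) + 5492 \cdot \frac{1}{7417} = - \frac{59}{5085} + \frac{5492}{7417} = \frac{27489217}{37715445}$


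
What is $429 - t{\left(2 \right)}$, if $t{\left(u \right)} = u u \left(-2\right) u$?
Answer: $445$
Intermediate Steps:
$t{\left(u \right)} = - 2 u^{3}$ ($t{\left(u \right)} = u^{2} \left(-2\right) u = - 2 u^{2} u = - 2 u^{3}$)
$429 - t{\left(2 \right)} = 429 - - 2 \cdot 2^{3} = 429 - \left(-2\right) 8 = 429 - -16 = 429 + 16 = 445$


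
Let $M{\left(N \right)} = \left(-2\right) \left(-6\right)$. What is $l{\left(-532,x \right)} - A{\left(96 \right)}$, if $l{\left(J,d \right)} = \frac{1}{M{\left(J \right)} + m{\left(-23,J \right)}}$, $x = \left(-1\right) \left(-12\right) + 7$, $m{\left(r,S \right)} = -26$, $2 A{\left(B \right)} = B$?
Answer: $- \frac{673}{14} \approx -48.071$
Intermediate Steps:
$A{\left(B \right)} = \frac{B}{2}$
$M{\left(N \right)} = 12$
$x = 19$ ($x = 12 + 7 = 19$)
$l{\left(J,d \right)} = - \frac{1}{14}$ ($l{\left(J,d \right)} = \frac{1}{12 - 26} = \frac{1}{-14} = - \frac{1}{14}$)
$l{\left(-532,x \right)} - A{\left(96 \right)} = - \frac{1}{14} - \frac{1}{2} \cdot 96 = - \frac{1}{14} - 48 = - \frac{673}{14}$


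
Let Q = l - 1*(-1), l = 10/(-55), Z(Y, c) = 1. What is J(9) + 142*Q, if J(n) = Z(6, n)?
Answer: 1289/11 ≈ 117.18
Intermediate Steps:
J(n) = 1
l = -2/11 (l = 10*(-1/55) = -2/11 ≈ -0.18182)
Q = 9/11 (Q = -2/11 - 1*(-1) = -2/11 + 1 = 9/11 ≈ 0.81818)
J(9) + 142*Q = 1 + 142*(9/11) = 1 + 1278/11 = 1289/11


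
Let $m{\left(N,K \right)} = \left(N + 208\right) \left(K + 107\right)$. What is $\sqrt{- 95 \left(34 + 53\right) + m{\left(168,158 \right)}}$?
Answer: $5 \sqrt{3655} \approx 302.28$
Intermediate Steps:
$m{\left(N,K \right)} = \left(107 + K\right) \left(208 + N\right)$ ($m{\left(N,K \right)} = \left(208 + N\right) \left(107 + K\right) = \left(107 + K\right) \left(208 + N\right)$)
$\sqrt{- 95 \left(34 + 53\right) + m{\left(168,158 \right)}} = \sqrt{- 95 \left(34 + 53\right) + \left(22256 + 107 \cdot 168 + 208 \cdot 158 + 158 \cdot 168\right)} = \sqrt{\left(-95\right) 87 + \left(22256 + 17976 + 32864 + 26544\right)} = \sqrt{-8265 + 99640} = \sqrt{91375} = 5 \sqrt{3655}$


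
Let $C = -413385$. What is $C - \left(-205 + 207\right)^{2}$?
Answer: $-413389$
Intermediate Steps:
$C - \left(-205 + 207\right)^{2} = -413385 - \left(-205 + 207\right)^{2} = -413385 - 2^{2} = -413385 - 4 = -413389$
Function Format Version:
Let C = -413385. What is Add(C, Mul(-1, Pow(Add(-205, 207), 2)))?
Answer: -413389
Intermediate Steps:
Add(C, Mul(-1, Pow(Add(-205, 207), 2))) = Add(-413385, Mul(-1, Pow(Add(-205, 207), 2))) = Add(-413385, Mul(-1, Pow(2, 2))) = Add(-413385, Mul(-1, 4)) = Add(-413385, -4) = -413389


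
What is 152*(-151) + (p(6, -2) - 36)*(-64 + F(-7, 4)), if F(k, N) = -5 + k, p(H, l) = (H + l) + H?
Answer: -20976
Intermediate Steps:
p(H, l) = l + 2*H
152*(-151) + (p(6, -2) - 36)*(-64 + F(-7, 4)) = 152*(-151) + ((-2 + 2*6) - 36)*(-64 + (-5 - 7)) = -22952 + ((-2 + 12) - 36)*(-64 - 12) = -22952 + (10 - 36)*(-76) = -22952 - 26*(-76) = -22952 + 1976 = -20976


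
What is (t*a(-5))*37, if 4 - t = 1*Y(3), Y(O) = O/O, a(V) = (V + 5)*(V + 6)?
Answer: 0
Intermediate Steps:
a(V) = (5 + V)*(6 + V)
Y(O) = 1
t = 3 (t = 4 - 1 = 3)
(t*a(-5))*37 = (3*(30 + (-5)² + 11*(-5)))*37 = (3*(30 + 25 - 55))*37 = (3*0)*37 = 0*37 = 0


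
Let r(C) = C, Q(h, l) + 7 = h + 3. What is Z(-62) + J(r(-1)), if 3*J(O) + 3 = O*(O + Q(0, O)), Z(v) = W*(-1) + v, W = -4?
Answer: -172/3 ≈ -57.333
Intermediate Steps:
Q(h, l) = -4 + h (Q(h, l) = -7 + (h + 3) = -7 + (3 + h) = -4 + h)
Z(v) = 4 + v (Z(v) = -4*(-1) + v = 4 + v)
J(O) = -1 + O*(-4 + O)/3 (J(O) = -1 + (O*(O + (-4 + 0)))/3 = -1 + (O*(O - 4))/3 = -1 + (O*(-4 + O))/3 = -1 + O*(-4 + O)/3)
Z(-62) + J(r(-1)) = (4 - 62) + (-1 - 4/3*(-1) + (1/3)*(-1)**2) = -58 + (-1 + 4/3 + (1/3)*1) = -58 + (-1 + 4/3 + 1/3) = -58 + 2/3 = -172/3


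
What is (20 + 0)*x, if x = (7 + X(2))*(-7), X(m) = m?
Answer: -1260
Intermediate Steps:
x = -63 (x = (7 + 2)*(-7) = 9*(-7) = -63)
(20 + 0)*x = (20 + 0)*(-63) = 20*(-63) = -1260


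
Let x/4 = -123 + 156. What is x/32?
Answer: 33/8 ≈ 4.1250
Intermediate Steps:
x = 132 (x = 4*(-123 + 156) = 4*33 = 132)
x/32 = 132/32 = 132*(1/32) = 33/8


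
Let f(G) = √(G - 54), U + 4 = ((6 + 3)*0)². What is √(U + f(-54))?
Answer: √(-4 + 6*I*√3) ≈ 1.8889 + 2.751*I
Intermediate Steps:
U = -4 (U = -4 + ((6 + 3)*0)² = -4 + (9*0)² = -4 + 0² = -4 + 0 = -4)
f(G) = √(-54 + G)
√(U + f(-54)) = √(-4 + √(-54 - 54)) = √(-4 + √(-108)) = √(-4 + 6*I*√3)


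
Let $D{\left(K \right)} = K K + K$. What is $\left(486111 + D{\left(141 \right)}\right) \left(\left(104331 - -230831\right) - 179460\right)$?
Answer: $78805920366$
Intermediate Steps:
$D{\left(K \right)} = K + K^{2}$ ($D{\left(K \right)} = K^{2} + K = K + K^{2}$)
$\left(486111 + D{\left(141 \right)}\right) \left(\left(104331 - -230831\right) - 179460\right) = \left(486111 + 141 \left(1 + 141\right)\right) \left(\left(104331 - -230831\right) - 179460\right) = \left(486111 + 141 \cdot 142\right) \left(\left(104331 + 230831\right) - 179460\right) = \left(486111 + 20022\right) \left(335162 - 179460\right) = 506133 \cdot 155702 = 78805920366$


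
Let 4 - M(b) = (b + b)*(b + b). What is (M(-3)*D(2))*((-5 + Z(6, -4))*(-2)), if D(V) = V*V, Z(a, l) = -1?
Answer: -1536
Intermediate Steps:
D(V) = V**2
M(b) = 4 - 4*b**2 (M(b) = 4 - (b + b)*(b + b) = 4 - 2*b*2*b = 4 - 4*b**2)
(M(-3)*D(2))*((-5 + Z(6, -4))*(-2)) = ((4 - 4*(-3)**2)*2**2)*((-5 - 1)*(-2)) = ((4 - 4*9)*4)*(-6*(-2)) = ((4 - 36)*4)*12 = -32*4*12 = -128*12 = -1536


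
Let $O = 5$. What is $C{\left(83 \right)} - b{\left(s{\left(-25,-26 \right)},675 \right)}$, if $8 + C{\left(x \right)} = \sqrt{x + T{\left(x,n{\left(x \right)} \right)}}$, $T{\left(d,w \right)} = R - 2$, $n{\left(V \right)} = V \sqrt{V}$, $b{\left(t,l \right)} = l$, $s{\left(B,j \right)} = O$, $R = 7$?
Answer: $-683 + 2 \sqrt{22} \approx -673.62$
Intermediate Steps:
$s{\left(B,j \right)} = 5$
$n{\left(V \right)} = V^{\frac{3}{2}}$
$T{\left(d,w \right)} = 5$ ($T{\left(d,w \right)} = 7 - 2 = 5$)
$C{\left(x \right)} = -8 + \sqrt{5 + x}$ ($C{\left(x \right)} = -8 + \sqrt{x + 5} = -8 + \sqrt{5 + x}$)
$C{\left(83 \right)} - b{\left(s{\left(-25,-26 \right)},675 \right)} = \left(-8 + \sqrt{5 + 83}\right) - 675 = \left(-8 + \sqrt{88}\right) - 675 = \left(-8 + 2 \sqrt{22}\right) - 675 = -683 + 2 \sqrt{22}$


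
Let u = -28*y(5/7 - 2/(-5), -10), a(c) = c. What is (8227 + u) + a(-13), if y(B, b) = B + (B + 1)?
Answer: 40618/5 ≈ 8123.6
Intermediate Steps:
y(B, b) = 1 + 2*B (y(B, b) = B + (1 + B) = 1 + 2*B)
u = -452/5 (u = -28*(1 + 2*(5/7 - 2/(-5))) = -28*(1 + 2*(5*(⅐) - 2*(-⅕))) = -28*(1 + 2*(5/7 + ⅖)) = -28*(1 + 2*(39/35)) = -28*(1 + 78/35) = -28*113/35 = -1*452/5 = -452/5 ≈ -90.400)
(8227 + u) + a(-13) = (8227 - 452/5) - 13 = 40683/5 - 13 = 40618/5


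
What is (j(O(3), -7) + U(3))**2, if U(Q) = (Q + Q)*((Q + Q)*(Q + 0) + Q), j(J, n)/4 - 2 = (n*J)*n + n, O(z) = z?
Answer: 481636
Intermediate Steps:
j(J, n) = 8 + 4*n + 4*J*n**2 (j(J, n) = 8 + 4*((n*J)*n + n) = 8 + 4*((J*n)*n + n) = 8 + 4*(J*n**2 + n) = 8 + 4*(n + J*n**2) = 8 + (4*n + 4*J*n**2) = 8 + 4*n + 4*J*n**2)
U(Q) = 2*Q*(Q + 2*Q**2) (U(Q) = (2*Q)*((2*Q)*Q + Q) = (2*Q)*(2*Q**2 + Q) = (2*Q)*(Q + 2*Q**2) = 2*Q*(Q + 2*Q**2))
(j(O(3), -7) + U(3))**2 = ((8 + 4*(-7) + 4*3*(-7)**2) + 3**2*(2 + 4*3))**2 = ((8 - 28 + 4*3*49) + 9*(2 + 12))**2 = ((8 - 28 + 588) + 9*14)**2 = (568 + 126)**2 = 694**2 = 481636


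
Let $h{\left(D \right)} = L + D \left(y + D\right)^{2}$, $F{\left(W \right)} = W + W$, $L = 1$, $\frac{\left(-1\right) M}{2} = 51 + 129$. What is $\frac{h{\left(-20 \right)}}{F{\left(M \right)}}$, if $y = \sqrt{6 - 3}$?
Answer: $\frac{8059}{720} - \frac{10 \sqrt{3}}{9} \approx 9.2686$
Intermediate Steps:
$M = -360$ ($M = - 2 \left(51 + 129\right) = \left(-2\right) 180 = -360$)
$y = \sqrt{3} \approx 1.732$
$F{\left(W \right)} = 2 W$
$h{\left(D \right)} = 1 + D \left(D + \sqrt{3}\right)^{2}$ ($h{\left(D \right)} = 1 + D \left(\sqrt{3} + D\right)^{2} = 1 + D \left(D + \sqrt{3}\right)^{2}$)
$\frac{h{\left(-20 \right)}}{F{\left(M \right)}} = \frac{1 - 20 \left(-20 + \sqrt{3}\right)^{2}}{2 \left(-360\right)} = \frac{1 - 20 \left(-20 + \sqrt{3}\right)^{2}}{-720} = \left(1 - 20 \left(-20 + \sqrt{3}\right)^{2}\right) \left(- \frac{1}{720}\right) = - \frac{1}{720} + \frac{\left(-20 + \sqrt{3}\right)^{2}}{36}$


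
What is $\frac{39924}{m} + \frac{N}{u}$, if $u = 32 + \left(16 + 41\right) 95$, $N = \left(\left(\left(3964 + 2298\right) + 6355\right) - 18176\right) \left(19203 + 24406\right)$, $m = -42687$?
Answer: $- \frac{1149833753125}{25835121} \approx -44507.0$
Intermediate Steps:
$N = -242422431$ ($N = \left(\left(6262 + 6355\right) - 18176\right) 43609 = \left(12617 - 18176\right) 43609 = \left(-5559\right) 43609 = -242422431$)
$u = 5447$ ($u = 32 + 57 \cdot 95 = 32 + 5415 = 5447$)
$\frac{39924}{m} + \frac{N}{u} = \frac{39924}{-42687} - \frac{242422431}{5447} = 39924 \left(- \frac{1}{42687}\right) - \frac{242422431}{5447} = - \frac{4436}{4743} - \frac{242422431}{5447} = - \frac{1149833753125}{25835121}$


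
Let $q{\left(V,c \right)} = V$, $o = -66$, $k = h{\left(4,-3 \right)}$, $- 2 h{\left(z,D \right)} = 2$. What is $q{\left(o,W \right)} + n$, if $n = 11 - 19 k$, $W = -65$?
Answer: $-36$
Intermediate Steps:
$h{\left(z,D \right)} = -1$ ($h{\left(z,D \right)} = \left(- \frac{1}{2}\right) 2 = -1$)
$k = -1$
$n = 30$ ($n = 11 - -19 = 11 + 19 = 30$)
$q{\left(o,W \right)} + n = -66 + 30 = -36$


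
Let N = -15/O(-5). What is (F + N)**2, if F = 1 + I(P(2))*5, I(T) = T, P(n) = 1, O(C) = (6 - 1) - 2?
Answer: 1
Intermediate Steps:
O(C) = 3 (O(C) = 5 - 2 = 3)
F = 6 (F = 1 + 1*5 = 1 + 5 = 6)
N = -5 (N = -15/3 = -15*1/3 = -5)
(F + N)**2 = (6 - 5)**2 = 1**2 = 1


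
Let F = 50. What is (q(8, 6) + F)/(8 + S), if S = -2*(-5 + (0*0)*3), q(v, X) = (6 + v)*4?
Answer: 53/9 ≈ 5.8889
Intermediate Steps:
q(v, X) = 24 + 4*v
S = 10 (S = -2*(-5 + 0*3) = -2*(-5 + 0) = -2*(-5) = 10)
(q(8, 6) + F)/(8 + S) = ((24 + 4*8) + 50)/(8 + 10) = ((24 + 32) + 50)/18 = (56 + 50)*(1/18) = 106*(1/18) = 53/9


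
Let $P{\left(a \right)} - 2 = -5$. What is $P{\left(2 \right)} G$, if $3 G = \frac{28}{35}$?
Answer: $- \frac{4}{5} \approx -0.8$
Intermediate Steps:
$P{\left(a \right)} = -3$ ($P{\left(a \right)} = 2 - 5 = -3$)
$G = \frac{4}{15}$ ($G = \frac{28 \cdot \frac{1}{35}}{3} = \frac{1}{3} \cdot \frac{4}{5} = \frac{4}{15} \approx 0.26667$)
$P{\left(2 \right)} G = \left(-3\right) \frac{4}{15} = - \frac{4}{5}$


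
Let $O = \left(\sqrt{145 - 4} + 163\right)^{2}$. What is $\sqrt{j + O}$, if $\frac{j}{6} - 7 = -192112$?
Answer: $\sqrt{-1152630 + \left(163 + \sqrt{141}\right)^{2}} \approx 1059.3 i$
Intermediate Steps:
$j = -1152630$ ($j = 42 + 6 \left(-192112\right) = 42 - 1152672 = -1152630$)
$O = \left(163 + \sqrt{141}\right)^{2}$ ($O = \left(\sqrt{141} + 163\right)^{2} = \left(163 + \sqrt{141}\right)^{2} \approx 30581.0$)
$\sqrt{j + O} = \sqrt{-1152630 + \left(163 + \sqrt{141}\right)^{2}}$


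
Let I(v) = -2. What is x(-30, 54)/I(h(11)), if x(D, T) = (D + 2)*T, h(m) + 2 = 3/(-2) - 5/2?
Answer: 756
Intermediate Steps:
h(m) = -6 (h(m) = -2 + (3/(-2) - 5/2) = -2 + (3*(-1/2) - 5*1/2) = -2 + (-3/2 - 5/2) = -2 - 4 = -6)
x(D, T) = T*(2 + D) (x(D, T) = (2 + D)*T = T*(2 + D))
x(-30, 54)/I(h(11)) = (54*(2 - 30))/(-2) = (54*(-28))*(-1/2) = -1512*(-1/2) = 756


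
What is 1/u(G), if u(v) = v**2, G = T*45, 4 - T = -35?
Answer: 1/3080025 ≈ 3.2467e-7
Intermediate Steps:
T = 39 (T = 4 - 1*(-35) = 4 + 35 = 39)
G = 1755 (G = 39*45 = 1755)
1/u(G) = 1/(1755**2) = 1/3080025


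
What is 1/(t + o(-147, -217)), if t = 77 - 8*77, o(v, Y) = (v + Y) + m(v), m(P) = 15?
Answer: -1/888 ≈ -0.0011261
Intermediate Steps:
o(v, Y) = 15 + Y + v (o(v, Y) = (v + Y) + 15 = (Y + v) + 15 = 15 + Y + v)
t = -539 (t = 77 - 616 = -539)
1/(t + o(-147, -217)) = 1/(-539 + (15 - 217 - 147)) = 1/(-539 - 349) = 1/(-888) = -1/888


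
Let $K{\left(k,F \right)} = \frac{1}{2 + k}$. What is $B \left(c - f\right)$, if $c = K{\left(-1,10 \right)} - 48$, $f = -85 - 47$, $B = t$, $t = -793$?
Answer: $-67405$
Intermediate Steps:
$B = -793$
$f = -132$ ($f = -85 - 47 = -132$)
$c = -47$ ($c = \frac{1}{2 - 1} - 48 = 1^{-1} - 48 = 1 - 48 = -47$)
$B \left(c - f\right) = - 793 \left(-47 - -132\right) = - 793 \left(-47 + 132\right) = \left(-793\right) 85 = -67405$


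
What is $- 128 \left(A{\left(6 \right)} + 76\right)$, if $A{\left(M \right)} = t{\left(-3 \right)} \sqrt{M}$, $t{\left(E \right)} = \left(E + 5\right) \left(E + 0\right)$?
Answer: $-9728 + 768 \sqrt{6} \approx -7846.8$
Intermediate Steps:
$t{\left(E \right)} = E \left(5 + E\right)$ ($t{\left(E \right)} = \left(5 + E\right) E = E \left(5 + E\right)$)
$A{\left(M \right)} = - 6 \sqrt{M}$ ($A{\left(M \right)} = - 3 \left(5 - 3\right) \sqrt{M} = \left(-3\right) 2 \sqrt{M} = - 6 \sqrt{M}$)
$- 128 \left(A{\left(6 \right)} + 76\right) = - 128 \left(- 6 \sqrt{6} + 76\right) = - 128 \left(76 - 6 \sqrt{6}\right) = -9728 + 768 \sqrt{6}$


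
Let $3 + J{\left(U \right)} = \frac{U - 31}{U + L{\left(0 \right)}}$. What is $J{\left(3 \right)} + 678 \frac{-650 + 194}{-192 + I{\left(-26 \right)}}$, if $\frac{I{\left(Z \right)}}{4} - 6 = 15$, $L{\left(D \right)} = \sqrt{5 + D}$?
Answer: $\frac{8516}{3} + 7 \sqrt{5} \approx 2854.3$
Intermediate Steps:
$I{\left(Z \right)} = 84$ ($I{\left(Z \right)} = 24 + 4 \cdot 15 = 24 + 60 = 84$)
$J{\left(U \right)} = -3 + \frac{-31 + U}{U + \sqrt{5}}$ ($J{\left(U \right)} = -3 + \frac{U - 31}{U + \sqrt{5 + 0}} = -3 + \frac{-31 + U}{U + \sqrt{5}}$)
$J{\left(3 \right)} + 678 \frac{-650 + 194}{-192 + I{\left(-26 \right)}} = \frac{-31 - 3 \sqrt{5} - 6}{3 + \sqrt{5}} + 678 \frac{-650 + 194}{-192 + 84} = \frac{-31 - 3 \sqrt{5} - 6}{3 + \sqrt{5}} + 678 \left(- \frac{456}{-108}\right) = \frac{-37 - 3 \sqrt{5}}{3 + \sqrt{5}} + 678 \left(\left(-456\right) \left(- \frac{1}{108}\right)\right) = \frac{-37 - 3 \sqrt{5}}{3 + \sqrt{5}} + 678 \cdot \frac{38}{9} = \frac{-37 - 3 \sqrt{5}}{3 + \sqrt{5}} + \frac{8588}{3} = \frac{8588}{3} + \frac{-37 - 3 \sqrt{5}}{3 + \sqrt{5}}$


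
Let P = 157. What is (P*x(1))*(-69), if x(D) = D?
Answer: -10833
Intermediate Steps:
(P*x(1))*(-69) = (157*1)*(-69) = 157*(-69) = -10833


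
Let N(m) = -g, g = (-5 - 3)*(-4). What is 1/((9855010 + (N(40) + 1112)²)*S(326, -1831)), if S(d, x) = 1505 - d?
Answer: 1/12994242390 ≈ 7.6957e-11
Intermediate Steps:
g = 32 (g = -8*(-4) = 32)
N(m) = -32 (N(m) = -1*32 = -32)
1/((9855010 + (N(40) + 1112)²)*S(326, -1831)) = 1/((9855010 + (-32 + 1112)²)*(1505 - 1*326)) = 1/((9855010 + 1080²)*(1505 - 326)) = 1/((9855010 + 1166400)*1179) = (1/1179)/11021410 = (1/11021410)*(1/1179) = 1/12994242390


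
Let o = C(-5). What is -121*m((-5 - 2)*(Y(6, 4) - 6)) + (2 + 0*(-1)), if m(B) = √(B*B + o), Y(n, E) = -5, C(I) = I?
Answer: 2 - 242*√1481 ≈ -9311.1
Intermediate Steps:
o = -5
m(B) = √(-5 + B²) (m(B) = √(B*B - 5) = √(B² - 5) = √(-5 + B²))
-121*m((-5 - 2)*(Y(6, 4) - 6)) + (2 + 0*(-1)) = -121*√(-5 + ((-5 - 2)*(-5 - 6))²) + (2 + 0*(-1)) = -121*√(-5 + (-7*(-11))²) + (2 + 0) = -121*√(-5 + 77²) + 2 = -121*√(-5 + 5929) + 2 = -242*√1481 + 2 = 2 - 242*√1481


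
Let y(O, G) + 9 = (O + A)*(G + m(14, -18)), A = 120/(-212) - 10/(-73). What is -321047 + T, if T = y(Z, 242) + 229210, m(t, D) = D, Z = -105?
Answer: -446722894/3869 ≈ -1.1546e+5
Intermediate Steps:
A = -1660/3869 (A = 120*(-1/212) - 10*(-1/73) = -30/53 + 10/73 = -1660/3869 ≈ -0.42905)
y(O, G) = -9 + (-18 + G)*(-1660/3869 + O) (y(O, G) = -9 + (O - 1660/3869)*(G - 18) = -9 + (-1660/3869 + O)*(-18 + G) = -9 + (-18 + G)*(-1660/3869 + O))
T = 795407949/3869 (T = (-4941/3869 - 18*(-105) - 1660/3869*242 + 242*(-105)) + 229210 = (-4941/3869 + 1890 - 401720/3869 - 25410) + 229210 = -91405541/3869 + 229210 = 795407949/3869 ≈ 2.0559e+5)
-321047 + T = -321047 + 795407949/3869 = -446722894/3869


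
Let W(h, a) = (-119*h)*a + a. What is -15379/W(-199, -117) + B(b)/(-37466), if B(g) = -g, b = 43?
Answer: 13371803/1996357077 ≈ 0.0066981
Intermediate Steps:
W(h, a) = a - 119*a*h (W(h, a) = -119*a*h + a = a - 119*a*h)
-15379/W(-199, -117) + B(b)/(-37466) = -15379*(-1/(117*(1 - 119*(-199)))) - 1*43/(-37466) = -15379*(-1/(117*(1 + 23681))) - 43*(-1/37466) = -15379/((-117*23682)) + 43/37466 = -15379/(-2770794) + 43/37466 = -15379*(-1/2770794) + 43/37466 = 1183/213138 + 43/37466 = 13371803/1996357077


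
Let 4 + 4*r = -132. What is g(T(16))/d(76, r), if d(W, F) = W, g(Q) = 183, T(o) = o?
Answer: 183/76 ≈ 2.4079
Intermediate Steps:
r = -34 (r = -1 + (¼)*(-132) = -1 - 33 = -34)
g(T(16))/d(76, r) = 183/76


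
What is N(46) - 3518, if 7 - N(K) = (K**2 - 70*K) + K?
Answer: -2453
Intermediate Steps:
N(K) = 7 - K**2 + 69*K (N(K) = 7 - ((K**2 - 70*K) + K) = 7 - (K**2 - 69*K) = 7 + (-K**2 + 69*K) = 7 - K**2 + 69*K)
N(46) - 3518 = (7 - 1*46**2 + 69*46) - 3518 = (7 - 1*2116 + 3174) - 3518 = (7 - 2116 + 3174) - 3518 = 1065 - 3518 = -2453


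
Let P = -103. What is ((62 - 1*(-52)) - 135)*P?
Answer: 2163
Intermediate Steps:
((62 - 1*(-52)) - 135)*P = ((62 - 1*(-52)) - 135)*(-103) = ((62 + 52) - 135)*(-103) = (114 - 135)*(-103) = -21*(-103) = 2163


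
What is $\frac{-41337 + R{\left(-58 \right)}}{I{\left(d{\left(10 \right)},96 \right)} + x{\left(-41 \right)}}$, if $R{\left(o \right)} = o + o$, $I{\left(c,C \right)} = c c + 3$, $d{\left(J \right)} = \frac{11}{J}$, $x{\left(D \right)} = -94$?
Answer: $\frac{4145300}{8979} \approx 461.67$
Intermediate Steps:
$I{\left(c,C \right)} = 3 + c^{2}$ ($I{\left(c,C \right)} = c^{2} + 3 = 3 + c^{2}$)
$R{\left(o \right)} = 2 o$
$\frac{-41337 + R{\left(-58 \right)}}{I{\left(d{\left(10 \right)},96 \right)} + x{\left(-41 \right)}} = \frac{-41337 + 2 \left(-58\right)}{\left(3 + \left(\frac{11}{10}\right)^{2}\right) - 94} = \frac{-41337 - 116}{\left(3 + \left(11 \cdot \frac{1}{10}\right)^{2}\right) - 94} = - \frac{41453}{\left(3 + \left(\frac{11}{10}\right)^{2}\right) - 94} = - \frac{41453}{\left(3 + \frac{121}{100}\right) - 94} = - \frac{41453}{\frac{421}{100} - 94} = - \frac{41453}{- \frac{8979}{100}} = \left(-41453\right) \left(- \frac{100}{8979}\right) = \frac{4145300}{8979}$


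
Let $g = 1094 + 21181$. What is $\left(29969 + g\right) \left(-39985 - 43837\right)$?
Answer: $-4379196568$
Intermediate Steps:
$g = 22275$
$\left(29969 + g\right) \left(-39985 - 43837\right) = \left(29969 + 22275\right) \left(-39985 - 43837\right) = 52244 \left(-83822\right) = -4379196568$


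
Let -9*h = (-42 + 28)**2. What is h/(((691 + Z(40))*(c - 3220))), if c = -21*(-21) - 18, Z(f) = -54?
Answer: 4/327249 ≈ 1.2223e-5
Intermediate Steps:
c = 423 (c = 441 - 18 = 423)
h = -196/9 (h = -(-42 + 28)**2/9 = -1/9*(-14)**2 = -1/9*196 = -196/9 ≈ -21.778)
h/(((691 + Z(40))*(c - 3220))) = -196*1/((423 - 3220)*(691 - 54))/9 = -196/(9*(637*(-2797))) = -196/9/(-1781689) = -196/9*(-1/1781689) = 4/327249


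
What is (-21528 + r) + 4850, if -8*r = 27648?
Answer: -20134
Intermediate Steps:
r = -3456 (r = -1/8*27648 = -3456)
(-21528 + r) + 4850 = (-21528 - 3456) + 4850 = -24984 + 4850 = -20134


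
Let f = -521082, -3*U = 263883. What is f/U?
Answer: 521082/87961 ≈ 5.9240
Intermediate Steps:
U = -87961 (U = -⅓*263883 = -87961)
f/U = -521082/(-87961) = -521082*(-1/87961) = 521082/87961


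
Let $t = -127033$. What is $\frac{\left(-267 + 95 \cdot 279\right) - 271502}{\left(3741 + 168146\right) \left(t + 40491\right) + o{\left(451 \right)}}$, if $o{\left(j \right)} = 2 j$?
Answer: $\frac{61316}{3718860963} \approx 1.6488 \cdot 10^{-5}$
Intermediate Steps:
$\frac{\left(-267 + 95 \cdot 279\right) - 271502}{\left(3741 + 168146\right) \left(t + 40491\right) + o{\left(451 \right)}} = \frac{\left(-267 + 95 \cdot 279\right) - 271502}{\left(3741 + 168146\right) \left(-127033 + 40491\right) + 2 \cdot 451} = \frac{\left(-267 + 26505\right) - 271502}{171887 \left(-86542\right) + 902} = \frac{26238 - 271502}{-14875444754 + 902} = - \frac{245264}{-14875443852} = \left(-245264\right) \left(- \frac{1}{14875443852}\right) = \frac{61316}{3718860963}$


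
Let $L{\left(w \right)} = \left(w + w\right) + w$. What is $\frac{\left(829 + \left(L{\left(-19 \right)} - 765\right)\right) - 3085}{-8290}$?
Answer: $\frac{1539}{4145} \approx 0.37129$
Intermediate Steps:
$L{\left(w \right)} = 3 w$ ($L{\left(w \right)} = 2 w + w = 3 w$)
$\frac{\left(829 + \left(L{\left(-19 \right)} - 765\right)\right) - 3085}{-8290} = \frac{\left(829 + \left(3 \left(-19\right) - 765\right)\right) - 3085}{-8290} = \left(\left(829 - 822\right) - 3085\right) \left(- \frac{1}{8290}\right) = \left(7 - 3085\right) \left(- \frac{1}{8290}\right) = \left(-3078\right) \left(- \frac{1}{8290}\right) = \frac{1539}{4145}$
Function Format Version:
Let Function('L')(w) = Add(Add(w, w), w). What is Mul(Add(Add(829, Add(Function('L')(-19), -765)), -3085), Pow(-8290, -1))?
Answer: Rational(1539, 4145) ≈ 0.37129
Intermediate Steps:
Function('L')(w) = Mul(3, w) (Function('L')(w) = Add(Mul(2, w), w) = Mul(3, w))
Mul(Add(Add(829, Add(Function('L')(-19), -765)), -3085), Pow(-8290, -1)) = Mul(Add(Add(829, Add(Mul(3, -19), -765)), -3085), Pow(-8290, -1)) = Mul(Add(Add(829, Add(-57, -765)), -3085), Rational(-1, 8290)) = Mul(Add(Add(829, -822), -3085), Rational(-1, 8290)) = Mul(Add(7, -3085), Rational(-1, 8290)) = Mul(-3078, Rational(-1, 8290)) = Rational(1539, 4145)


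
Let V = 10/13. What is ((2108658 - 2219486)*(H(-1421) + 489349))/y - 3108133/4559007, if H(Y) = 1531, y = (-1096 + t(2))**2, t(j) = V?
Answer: -3493068318722998231/77017069586709 ≈ -45355.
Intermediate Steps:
V = 10/13 (V = 10*(1/13) = 10/13 ≈ 0.76923)
t(j) = 10/13
y = 202720644/169 (y = (-1096 + 10/13)**2 = (-14238/13)**2 = 202720644/169 ≈ 1.1995e+6)
((2108658 - 2219486)*(H(-1421) + 489349))/y - 3108133/4559007 = ((2108658 - 2219486)*(1531 + 489349))/(202720644/169) - 3108133/4559007 = -110828*490880*(169/202720644) - 3108133*1/4559007 = -54403248640*169/202720644 - 3108133/4559007 = -2298537255040/50680161 - 3108133/4559007 = -3493068318722998231/77017069586709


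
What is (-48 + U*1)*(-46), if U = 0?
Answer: 2208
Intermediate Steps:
(-48 + U*1)*(-46) = (-48 + 0*1)*(-46) = (-48 + 0)*(-46) = -48*(-46) = 2208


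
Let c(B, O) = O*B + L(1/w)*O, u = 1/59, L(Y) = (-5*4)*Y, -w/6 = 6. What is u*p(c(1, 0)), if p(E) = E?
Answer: 0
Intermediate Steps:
w = -36 (w = -6*6 = -36)
L(Y) = -20*Y
u = 1/59 ≈ 0.016949
c(B, O) = 5*O/9 + B*O (c(B, O) = O*B + (-20/(-36))*O = B*O + (-20*(-1/36))*O = B*O + 5*O/9 = 5*O/9 + B*O)
u*p(c(1, 0)) = ((⅑)*0*(5 + 9*1))/59 = ((⅑)*0*(5 + 9))/59 = ((⅑)*0*14)/59 = (1/59)*0 = 0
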